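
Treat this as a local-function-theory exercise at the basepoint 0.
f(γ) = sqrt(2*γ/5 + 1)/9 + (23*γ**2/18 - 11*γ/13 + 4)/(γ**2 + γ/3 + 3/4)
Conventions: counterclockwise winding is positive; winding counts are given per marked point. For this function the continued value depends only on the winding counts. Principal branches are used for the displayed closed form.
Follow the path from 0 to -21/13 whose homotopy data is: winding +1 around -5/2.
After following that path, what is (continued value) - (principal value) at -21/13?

Continued minus principal equals -(2/585)*sqrt(1495).

The rational part is single-valued and drops out of the difference; each branch term changes only by its own monodromy.
(1/9)*sqrt(1 - γ/(-5/2)): winding +1 is odd, the square root flips sign, contributing -2*(1/9)*sqrt(1 - (-21/13)/(-5/2)) = -2*(1/9)*sqrt(23/65) = -(2/585)*sqrt(1495).
Summing the contributions at γ = -21/13 gives -(2/585)*sqrt(1495).


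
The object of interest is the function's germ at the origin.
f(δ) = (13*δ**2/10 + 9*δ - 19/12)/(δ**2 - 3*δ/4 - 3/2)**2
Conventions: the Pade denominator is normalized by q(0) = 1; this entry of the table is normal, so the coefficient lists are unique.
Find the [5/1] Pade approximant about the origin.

The Pade approximant has numerator coefficients [-19/27, 78872791/20558772, 46699529/51396930, 4305592823/1233526320, 149766937/411175440, 2287207561/986821056]; denominator coefficients [1, 938399/761436].

Taylor coefficients needed (expand at 0): a_0 = -19/27, a_1 = 127/27, a_2 = -7919/1620, a_3 = 2569/270, a_4 = -14725/1296, a_5 = 21151/1296, a_6 = -938399/46656.
Write the denominator as Q(δ) = 1 + q1*δ. Requiring Q*f - P = O(δ^7) with deg P <= 5 kills the coefficients of δ^6..δ^6 in Q*f:
  δ^6: a_6 + q1*a_5 = 0, i.e. -938399/46656 + (21151/1296)*q1 = 0.
Solving this linear system: q1 = 938399/761436.
The numerator is Q*f truncated at degree 5: P0 = a_0 = -19/27; P1 = a_1 + q1*a_0 = 78872791/20558772; P2 = a_2 + q1*a_1 = 46699529/51396930; P3 = a_3 + q1*a_2 = 4305592823/1233526320; P4 = a_4 + q1*a_3 = 149766937/411175440; P5 = a_5 + q1*a_4 = 2287207561/986821056.


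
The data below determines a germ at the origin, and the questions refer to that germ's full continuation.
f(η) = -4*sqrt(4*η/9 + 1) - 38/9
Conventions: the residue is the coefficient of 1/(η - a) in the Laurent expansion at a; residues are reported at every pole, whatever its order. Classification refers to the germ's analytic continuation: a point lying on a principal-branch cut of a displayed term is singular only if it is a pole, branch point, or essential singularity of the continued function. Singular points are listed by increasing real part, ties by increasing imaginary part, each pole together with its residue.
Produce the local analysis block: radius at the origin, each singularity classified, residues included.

Branch term (-4)*sqrt(1 - η/(-9/4)): its argument vanishes at η = -9/4, a square-root branch point, modulus 9/4.
The radius of convergence is the smallest modulus among the singular points: 9/4.

Radius of convergence at 0: 9/4.
At -9/4: an algebraic (square-root) branch point.


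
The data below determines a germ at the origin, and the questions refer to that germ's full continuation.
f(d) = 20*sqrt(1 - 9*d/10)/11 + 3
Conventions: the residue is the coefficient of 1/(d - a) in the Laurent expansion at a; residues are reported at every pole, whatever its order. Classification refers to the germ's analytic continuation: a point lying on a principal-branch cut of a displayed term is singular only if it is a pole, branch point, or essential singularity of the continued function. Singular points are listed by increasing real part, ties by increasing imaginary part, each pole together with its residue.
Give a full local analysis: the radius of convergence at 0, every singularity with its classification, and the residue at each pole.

Radius of convergence at 0: 10/9.
At 10/9: an algebraic (square-root) branch point.

Branch term (20/11)*sqrt(1 - d/(10/9)): its argument vanishes at d = 10/9, a square-root branch point, modulus 10/9.
The radius of convergence is the smallest modulus among the singular points: 10/9.


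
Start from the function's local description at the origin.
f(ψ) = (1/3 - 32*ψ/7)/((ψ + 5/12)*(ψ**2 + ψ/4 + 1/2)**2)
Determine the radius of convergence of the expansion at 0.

The radius of convergence is 5/12.

Denominator factor (ψ + 5/12): pole of order 1 at -5/12, modulus 5/12.
Denominator factor (ψ**2 + ψ/4 + 1/2)^2: discriminant -31/16, complex-conjugate roots (-1/8) + ((1/8)*sqrt(31))*i and (-1/8) - ((1/8)*sqrt(31))*i; poles of order 2, moduli (1/2)*sqrt(2) and (1/2)*sqrt(2).
The radius of convergence is the smallest modulus among the singular points: 5/12.


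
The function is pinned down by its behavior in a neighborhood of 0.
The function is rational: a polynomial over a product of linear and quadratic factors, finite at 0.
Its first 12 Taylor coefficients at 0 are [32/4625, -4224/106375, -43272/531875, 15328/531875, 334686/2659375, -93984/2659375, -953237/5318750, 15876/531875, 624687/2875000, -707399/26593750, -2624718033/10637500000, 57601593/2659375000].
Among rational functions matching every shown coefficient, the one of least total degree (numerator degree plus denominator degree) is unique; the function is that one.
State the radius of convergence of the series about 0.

No rational of total degree below 10 reproduces all 12 coefficients; solving the [1/9] Pade equations on them gives f(ζ) = (18*ζ/23 - 4/37)/((ζ - 2)**3*(ζ**2 + 5/4)**3), whose expansion matches every shown term.
Denominator factor (ζ**2 + 5/4)^3: discriminant -5, complex-conjugate roots ((1/2)*sqrt(5))*i and -((1/2)*sqrt(5))*i; poles of order 3, moduli (1/2)*sqrt(5) and (1/2)*sqrt(5).
Denominator factor (ζ - 2)^3: pole of order 3 at 2, modulus 2.
The radius of convergence is the smallest modulus among the singular points: (1/2)*sqrt(5).

The radius of convergence is (1/2)*sqrt(5).


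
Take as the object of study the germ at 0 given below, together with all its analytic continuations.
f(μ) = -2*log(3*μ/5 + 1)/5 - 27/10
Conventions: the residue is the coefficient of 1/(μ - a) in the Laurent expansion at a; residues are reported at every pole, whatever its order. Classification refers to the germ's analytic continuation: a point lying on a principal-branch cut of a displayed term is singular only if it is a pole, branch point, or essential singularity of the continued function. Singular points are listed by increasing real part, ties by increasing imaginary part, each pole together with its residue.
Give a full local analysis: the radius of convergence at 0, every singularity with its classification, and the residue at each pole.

Radius of convergence at 0: 5/3.
At -5/3: a logarithmic branch point.

Branch term (-2/5)*log(1 - μ/(-5/3)): its argument vanishes at μ = -5/3, a logarithmic branch point, modulus 5/3.
The radius of convergence is the smallest modulus among the singular points: 5/3.


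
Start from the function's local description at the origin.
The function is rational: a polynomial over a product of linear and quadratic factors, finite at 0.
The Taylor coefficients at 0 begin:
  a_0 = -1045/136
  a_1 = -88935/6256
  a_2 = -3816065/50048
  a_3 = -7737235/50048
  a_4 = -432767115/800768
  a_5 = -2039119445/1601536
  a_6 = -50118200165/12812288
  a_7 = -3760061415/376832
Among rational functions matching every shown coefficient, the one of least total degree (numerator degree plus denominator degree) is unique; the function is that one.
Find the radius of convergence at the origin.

The radius of convergence is 4/11.

No rational of total degree below 5 reproduces all 8 coefficients; solving the [2/3] Pade equations on them gives f(ξ) = (-11*ξ**2/2 - 18*ξ/23 - 38/17)/((ξ - 4/11)*(ξ**2 - ξ - 4/5)), whose expansion matches every shown term.
Denominator factor (ξ - 4/11): pole of order 1 at 4/11, modulus 4/11.
Denominator factor (ξ**2 - ξ - 4/5): discriminant 21/5, real irrational roots 1/2 + (1/10)*sqrt(105) and 1/2 - (1/10)*sqrt(105); poles of order 1, moduli 1/2 + (1/10)*sqrt(105) and -1/2 + (1/10)*sqrt(105).
The radius of convergence is the smallest modulus among the singular points: 4/11.


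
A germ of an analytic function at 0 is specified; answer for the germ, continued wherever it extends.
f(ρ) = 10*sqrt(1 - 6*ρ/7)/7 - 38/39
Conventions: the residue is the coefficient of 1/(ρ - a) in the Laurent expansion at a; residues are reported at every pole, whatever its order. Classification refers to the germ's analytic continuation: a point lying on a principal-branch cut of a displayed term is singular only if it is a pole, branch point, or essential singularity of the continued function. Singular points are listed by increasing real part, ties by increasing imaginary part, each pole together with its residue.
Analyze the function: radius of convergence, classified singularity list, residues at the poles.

Branch term (10/7)*sqrt(1 - ρ/(7/6)): its argument vanishes at ρ = 7/6, a square-root branch point, modulus 7/6.
The radius of convergence is the smallest modulus among the singular points: 7/6.

Radius of convergence at 0: 7/6.
At 7/6: an algebraic (square-root) branch point.


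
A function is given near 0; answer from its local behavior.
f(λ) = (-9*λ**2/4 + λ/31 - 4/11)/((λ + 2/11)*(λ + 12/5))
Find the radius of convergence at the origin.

Denominator factor (λ + 2/11): pole of order 1 at -2/11, modulus 2/11.
Denominator factor (λ + 12/5): pole of order 1 at -12/5, modulus 12/5.
The radius of convergence is the smallest modulus among the singular points: 2/11.

The radius of convergence is 2/11.


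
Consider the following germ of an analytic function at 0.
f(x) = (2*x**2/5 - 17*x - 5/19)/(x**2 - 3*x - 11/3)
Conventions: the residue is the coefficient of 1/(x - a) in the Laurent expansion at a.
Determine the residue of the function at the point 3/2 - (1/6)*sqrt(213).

The residue is -79/10 + (12823/40470)*sqrt(213).

The factor x**2 - 3*x - 11/3 splits as (x - a)(x - a') with a = 3/2 - (1/6)*sqrt(213), a' = 3/2 + (1/6)*sqrt(213). At the order-1 pole a set g(x) = (x - a)*f(x) = [2*x**2/5 - 17*x - 5/19] / (x - a').
Simple pole: residue = g(a) at a = 3/2 - (1/6)*sqrt(213), which is -79/10 + (12823/40470)*sqrt(213).


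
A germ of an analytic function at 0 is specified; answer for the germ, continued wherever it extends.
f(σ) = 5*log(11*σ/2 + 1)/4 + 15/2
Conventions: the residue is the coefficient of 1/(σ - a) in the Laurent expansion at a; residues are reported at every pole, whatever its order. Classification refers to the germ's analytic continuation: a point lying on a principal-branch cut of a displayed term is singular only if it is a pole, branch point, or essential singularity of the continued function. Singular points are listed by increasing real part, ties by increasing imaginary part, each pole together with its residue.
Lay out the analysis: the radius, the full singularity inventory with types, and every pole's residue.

Radius of convergence at 0: 2/11.
At -2/11: a logarithmic branch point.

Branch term (5/4)*log(1 - σ/(-2/11)): its argument vanishes at σ = -2/11, a logarithmic branch point, modulus 2/11.
The radius of convergence is the smallest modulus among the singular points: 2/11.


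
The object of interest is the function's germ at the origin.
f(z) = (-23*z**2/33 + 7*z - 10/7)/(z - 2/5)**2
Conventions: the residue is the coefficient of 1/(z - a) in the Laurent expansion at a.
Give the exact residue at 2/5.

The residue is 1063/165.

At the order-2 pole 2/5 set g(z) = (z - (2/5))^2*f(z) = -23*z**2/33 + 7*z - 10/7.
Order-2 pole: residue = g'(a); g'(2/5) = 1063/165, so the residue is 1063/165.


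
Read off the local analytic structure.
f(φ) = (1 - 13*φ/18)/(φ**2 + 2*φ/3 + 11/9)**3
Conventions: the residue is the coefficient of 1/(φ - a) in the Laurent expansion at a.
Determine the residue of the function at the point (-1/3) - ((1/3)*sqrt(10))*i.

The residue is ((1809/32000)*sqrt(10))*i.

The factor φ**2 + 2*φ/3 + 11/9 splits as (φ - a)(φ - a') with a = (-1/3) - ((1/3)*sqrt(10))*i, a' = (-1/3) + ((1/3)*sqrt(10))*i. At the order-3 pole a set g(φ) = (φ - a)^3*f(φ) = [1 - 13*φ/18] / (φ - a')^3.
Order-3 pole: residue = g''(a)/2; g''((-1/3) - ((1/3)*sqrt(10))*i) = ((1809/16000)*sqrt(10))*i, so the residue is ((1809/32000)*sqrt(10))*i.


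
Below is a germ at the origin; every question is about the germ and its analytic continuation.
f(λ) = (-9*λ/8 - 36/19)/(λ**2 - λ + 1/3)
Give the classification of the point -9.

The point is a regular point.

Denominator factors: λ**2 - λ + 1/3 = 271/3 at λ = -9 — none vanishes.
So the germ continues analytically to -9.


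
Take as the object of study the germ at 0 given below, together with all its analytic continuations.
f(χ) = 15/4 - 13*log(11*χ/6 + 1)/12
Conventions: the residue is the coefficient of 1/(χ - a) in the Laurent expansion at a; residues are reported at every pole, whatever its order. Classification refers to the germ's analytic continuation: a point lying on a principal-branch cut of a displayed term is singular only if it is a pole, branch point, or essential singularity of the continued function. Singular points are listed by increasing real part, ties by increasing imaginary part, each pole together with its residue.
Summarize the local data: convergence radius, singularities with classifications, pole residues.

Radius of convergence at 0: 6/11.
At -6/11: a logarithmic branch point.

Branch term (-13/12)*log(1 - χ/(-6/11)): its argument vanishes at χ = -6/11, a logarithmic branch point, modulus 6/11.
The radius of convergence is the smallest modulus among the singular points: 6/11.


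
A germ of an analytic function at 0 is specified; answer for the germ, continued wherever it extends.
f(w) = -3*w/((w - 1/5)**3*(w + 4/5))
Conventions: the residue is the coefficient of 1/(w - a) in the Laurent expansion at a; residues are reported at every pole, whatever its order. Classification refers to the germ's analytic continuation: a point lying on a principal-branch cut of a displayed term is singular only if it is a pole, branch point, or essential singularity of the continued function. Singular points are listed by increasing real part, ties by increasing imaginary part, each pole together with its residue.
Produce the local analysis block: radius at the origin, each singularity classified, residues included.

Radius of convergence at 0: 1/5.
At -4/5: a pole of order 1; residue -12/5.
At 1/5: a pole of order 3; residue 12/5.

Denominator factor (w + 4/5): pole of order 1 at -4/5, modulus 4/5.
Denominator factor (w - 1/5)^3: pole of order 3 at 1/5, modulus 1/5.
The radius of convergence is the smallest modulus among the singular points: 1/5.
At the order-1 pole -4/5 set g(w) = (w - (-4/5))*f(w) = -3*w/(w - 1/5)**3.
Simple pole: residue = g(a) at a = -4/5, which is -12/5.
At the order-3 pole 1/5 set g(w) = (w - (1/5))^3*f(w) = -3*w/(w + 4/5).
Order-3 pole: residue = g''(a)/2; g''(1/5) = 24/5, so the residue is 12/5.
List the singular points by increasing real part (a conjugate pair: the negative imaginary part first).


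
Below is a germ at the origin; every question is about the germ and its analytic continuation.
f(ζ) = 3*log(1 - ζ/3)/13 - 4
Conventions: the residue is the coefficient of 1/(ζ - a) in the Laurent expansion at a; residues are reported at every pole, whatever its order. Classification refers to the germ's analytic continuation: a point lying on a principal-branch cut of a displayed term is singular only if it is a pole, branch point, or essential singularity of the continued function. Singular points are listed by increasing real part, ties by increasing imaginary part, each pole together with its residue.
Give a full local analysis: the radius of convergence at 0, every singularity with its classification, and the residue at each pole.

Branch term (3/13)*log(1 - ζ/(3)): its argument vanishes at ζ = 3, a logarithmic branch point, modulus 3.
The radius of convergence is the smallest modulus among the singular points: 3.

Radius of convergence at 0: 3.
At 3: a logarithmic branch point.


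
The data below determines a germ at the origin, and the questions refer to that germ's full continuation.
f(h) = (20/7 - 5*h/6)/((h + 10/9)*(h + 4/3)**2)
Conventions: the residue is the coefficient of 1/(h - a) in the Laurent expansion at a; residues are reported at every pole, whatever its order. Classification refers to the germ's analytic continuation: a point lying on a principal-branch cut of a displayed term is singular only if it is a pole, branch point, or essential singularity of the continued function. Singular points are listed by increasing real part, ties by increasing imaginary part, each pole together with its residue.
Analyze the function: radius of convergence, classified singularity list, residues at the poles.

Denominator factor (h + 4/3)^2: pole of order 2 at -4/3, modulus 4/3.
Denominator factor (h + 10/9): pole of order 1 at -10/9, modulus 10/9.
The radius of convergence is the smallest modulus among the singular points: 10/9.
At the order-2 pole -4/3 set g(h) = (h - (-4/3))^2*f(h) = (20/7 - 5*h/6)/(h + 10/9).
Order-2 pole: residue = g'(a); g'(-4/3) = -2145/28, so the residue is -2145/28.
At the order-1 pole -10/9 set g(h) = (h - (-10/9))*f(h) = (20/7 - 5*h/6)/(h + 4/3)**2.
Simple pole: residue = g(a) at a = -10/9, which is 2145/28.
List the singular points by increasing real part (a conjugate pair: the negative imaginary part first).

Radius of convergence at 0: 10/9.
At -4/3: a pole of order 2; residue -2145/28.
At -10/9: a pole of order 1; residue 2145/28.


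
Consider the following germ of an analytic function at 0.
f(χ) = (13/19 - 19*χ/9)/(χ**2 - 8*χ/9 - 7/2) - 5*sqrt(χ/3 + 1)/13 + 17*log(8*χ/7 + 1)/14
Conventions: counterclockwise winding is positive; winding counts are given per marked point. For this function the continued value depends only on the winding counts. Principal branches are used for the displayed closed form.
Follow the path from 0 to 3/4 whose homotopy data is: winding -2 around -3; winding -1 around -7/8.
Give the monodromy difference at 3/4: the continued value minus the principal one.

The rational part is single-valued and drops out of the difference; each branch term changes only by its own monodromy.
(-5/13)*sqrt(1 - χ/(-3)): winding -2 is even, the square root returns to the same sheet, contribution 0.
(17/14)*log(1 - χ/(-7/8)): each positive loop around -7/8 adds 2*pi*i to the log, so winding -1 contributes (17/14)*(-1)*2*pi*i = -(17/7)*pi*i.
Summing the contributions at χ = 3/4 gives -(17/7)*pi*i.

Continued minus principal equals -(17/7)*pi*i.


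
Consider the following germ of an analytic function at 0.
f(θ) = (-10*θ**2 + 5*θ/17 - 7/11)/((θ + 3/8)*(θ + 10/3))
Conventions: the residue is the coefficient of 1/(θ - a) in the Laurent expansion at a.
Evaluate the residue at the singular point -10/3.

The residue is 1517768/39831.

At the order-1 pole -10/3 set g(θ) = (θ - (-10/3))*f(θ) = (-10*θ**2 + 5*θ/17 - 7/11)/(θ + 3/8).
Simple pole: residue = g(a) at a = -10/3, which is 1517768/39831.


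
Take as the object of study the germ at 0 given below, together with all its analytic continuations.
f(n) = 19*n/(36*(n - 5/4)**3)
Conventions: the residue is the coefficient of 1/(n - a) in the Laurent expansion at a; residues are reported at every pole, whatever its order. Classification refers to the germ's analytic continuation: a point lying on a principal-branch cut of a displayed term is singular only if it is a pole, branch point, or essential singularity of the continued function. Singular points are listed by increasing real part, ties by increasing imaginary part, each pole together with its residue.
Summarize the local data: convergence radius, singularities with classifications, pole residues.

Radius of convergence at 0: 5/4.
At 5/4: a pole of order 3; residue 0.

Denominator factor (n - 5/4)^3: pole of order 3 at 5/4, modulus 5/4.
The radius of convergence is the smallest modulus among the singular points: 5/4.
At the order-3 pole 5/4 set g(n) = (n - (5/4))^3*f(n) = 19*n/36.
Order-3 pole: residue = g''(a)/2; g''(5/4) = 0, so the residue is 0.


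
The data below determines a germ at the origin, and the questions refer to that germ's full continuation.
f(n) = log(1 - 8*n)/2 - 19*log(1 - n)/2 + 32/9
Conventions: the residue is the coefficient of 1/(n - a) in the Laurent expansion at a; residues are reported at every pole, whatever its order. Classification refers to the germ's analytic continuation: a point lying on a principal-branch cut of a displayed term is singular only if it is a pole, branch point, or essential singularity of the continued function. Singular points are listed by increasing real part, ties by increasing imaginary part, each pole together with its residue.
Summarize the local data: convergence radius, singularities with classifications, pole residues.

Radius of convergence at 0: 1/8.
At 1/8: a logarithmic branch point.
At 1: a logarithmic branch point.

Branch term (1/2)*log(1 - n/(1/8)): its argument vanishes at n = 1/8, a logarithmic branch point, modulus 1/8.
Branch term (-19/2)*log(1 - n/(1)): its argument vanishes at n = 1, a logarithmic branch point, modulus 1.
The radius of convergence is the smallest modulus among the singular points: 1/8.
List the singular points by increasing real part (a conjugate pair: the negative imaginary part first).


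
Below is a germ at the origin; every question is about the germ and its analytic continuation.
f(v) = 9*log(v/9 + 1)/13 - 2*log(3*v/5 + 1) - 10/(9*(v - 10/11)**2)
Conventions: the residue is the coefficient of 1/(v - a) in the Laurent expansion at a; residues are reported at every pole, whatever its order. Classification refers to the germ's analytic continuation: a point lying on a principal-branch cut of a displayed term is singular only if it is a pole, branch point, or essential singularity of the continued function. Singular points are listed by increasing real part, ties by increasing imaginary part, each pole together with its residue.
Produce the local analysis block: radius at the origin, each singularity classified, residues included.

Radius of convergence at 0: 10/11.
At -9: a logarithmic branch point.
At -5/3: a logarithmic branch point.
At 10/11: a pole of order 2; residue 0.

Denominator factor (v - 10/11)^2: pole of order 2 at 10/11, modulus 10/11.
Branch term (9/13)*log(1 - v/(-9)): its argument vanishes at v = -9, a logarithmic branch point, modulus 9.
Branch term (-2)*log(1 - v/(-5/3)): its argument vanishes at v = -5/3, a logarithmic branch point, modulus 5/3.
The radius of convergence is the smallest modulus among the singular points: 10/11.
The branch terms are analytic at 10/11 and contribute nothing to the residue; only the rational part matters.
At the order-2 pole 10/11 set g(v) = (v - (10/11))^2*(rational part) = -10/9.
Order-2 pole: residue = g'(a); g'(10/11) = 0, so the residue is 0.
List the singular points by increasing real part (a conjugate pair: the negative imaginary part first).


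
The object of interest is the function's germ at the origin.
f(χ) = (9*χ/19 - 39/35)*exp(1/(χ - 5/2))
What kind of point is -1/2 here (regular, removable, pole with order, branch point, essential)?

There is no denominator, hence no pole anywhere.
The essential point of exp(1/(χ - (5/2))) is 5/2, not -1/2.
So the germ continues analytically to -1/2.

The point is a regular point.


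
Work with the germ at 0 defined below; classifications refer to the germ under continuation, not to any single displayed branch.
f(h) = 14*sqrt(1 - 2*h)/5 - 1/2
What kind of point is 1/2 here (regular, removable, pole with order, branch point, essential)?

The term (14/5)*sqrt(1 - h/(1/2)) has argument 1 - 1/2/(1/2) = 0 at 1/2: a square-root (algebraic, two-sheeted) branch point; the remaining terms are analytic or single-valued there.

The point is an algebraic (square-root) branch point.


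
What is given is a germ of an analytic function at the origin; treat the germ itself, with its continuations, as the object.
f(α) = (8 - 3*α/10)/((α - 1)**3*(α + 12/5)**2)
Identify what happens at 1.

The point is a pole of order 3.

The denominator factor α - 1 vanishes at 1 and appears to the power 3; the numerator there equals 77/10, nonzero, and no other factor vanishes.
Hence a pole whose order is the multiplicity, 3.


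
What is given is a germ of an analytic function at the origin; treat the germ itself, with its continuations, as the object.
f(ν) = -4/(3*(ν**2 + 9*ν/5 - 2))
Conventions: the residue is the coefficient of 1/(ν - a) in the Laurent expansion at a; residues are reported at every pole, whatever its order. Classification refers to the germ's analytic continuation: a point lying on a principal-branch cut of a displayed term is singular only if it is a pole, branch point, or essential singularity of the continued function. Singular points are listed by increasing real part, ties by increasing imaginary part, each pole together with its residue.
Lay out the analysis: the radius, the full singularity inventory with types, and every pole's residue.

Denominator factor (ν**2 + 9*ν/5 - 2): discriminant 281/25, real irrational roots -9/10 + (1/10)*sqrt(281) and -9/10 - (1/10)*sqrt(281); poles of order 1, moduli -9/10 + (1/10)*sqrt(281) and 9/10 + (1/10)*sqrt(281).
The radius of convergence is the smallest modulus among the singular points: -9/10 + (1/10)*sqrt(281).
The factor ν**2 + 9*ν/5 - 2 splits as (ν - a)(ν - a') with a = -9/10 - (1/10)*sqrt(281), a' = -9/10 + (1/10)*sqrt(281). At the order-1 pole a set g(ν) = (ν - a)*f(ν) = [-4/3] / (ν - a').
Simple pole: residue = g(a) at a = -9/10 - (1/10)*sqrt(281), which is (20/843)*sqrt(281).
The factor ν**2 + 9*ν/5 - 2 splits as (ν - a)(ν - a') with a = -9/10 + (1/10)*sqrt(281), a' = -9/10 - (1/10)*sqrt(281). At the order-1 pole a set g(ν) = (ν - a)*f(ν) = [-4/3] / (ν - a').
Simple pole: residue = g(a) at a = -9/10 + (1/10)*sqrt(281), which is -(20/843)*sqrt(281).
List the singular points by increasing real part (a conjugate pair: the negative imaginary part first).

Radius of convergence at 0: -9/10 + (1/10)*sqrt(281).
At -9/10 - (1/10)*sqrt(281): a pole of order 1; residue (20/843)*sqrt(281).
At -9/10 + (1/10)*sqrt(281): a pole of order 1; residue -(20/843)*sqrt(281).


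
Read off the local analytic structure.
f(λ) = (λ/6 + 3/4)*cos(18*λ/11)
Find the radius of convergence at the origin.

The radius of convergence is infinite.

The factor cos(18*λ/11) is entire and contributes no finite singular point.
The polynomial part has no poles.
No finite singular points: the Taylor series at 0 converges everywhere.


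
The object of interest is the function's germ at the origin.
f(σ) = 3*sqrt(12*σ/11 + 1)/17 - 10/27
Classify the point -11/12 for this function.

The term (3/17)*sqrt(1 - σ/(-11/12)) has argument 1 - -11/12/(-11/12) = 0 at -11/12: a square-root (algebraic, two-sheeted) branch point; the remaining terms are analytic or single-valued there.

The point is an algebraic (square-root) branch point.


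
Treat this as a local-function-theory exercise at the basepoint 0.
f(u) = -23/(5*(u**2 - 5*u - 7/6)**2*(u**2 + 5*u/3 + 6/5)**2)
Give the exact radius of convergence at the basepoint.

Denominator factor (u**2 + 5*u/3 + 6/5)^2: discriminant -91/45, complex-conjugate roots (-5/6) + ((1/30)*sqrt(455))*i and (-5/6) - ((1/30)*sqrt(455))*i; poles of order 2, moduli (1/5)*sqrt(30) and (1/5)*sqrt(30).
Denominator factor (u**2 - 5*u - 7/6)^2: discriminant 89/3, real irrational roots 5/2 + (1/6)*sqrt(267) and 5/2 - (1/6)*sqrt(267); poles of order 2, moduli 5/2 + (1/6)*sqrt(267) and -5/2 + (1/6)*sqrt(267).
The radius of convergence is the smallest modulus among the singular points: -5/2 + (1/6)*sqrt(267).

The radius of convergence is -5/2 + (1/6)*sqrt(267).


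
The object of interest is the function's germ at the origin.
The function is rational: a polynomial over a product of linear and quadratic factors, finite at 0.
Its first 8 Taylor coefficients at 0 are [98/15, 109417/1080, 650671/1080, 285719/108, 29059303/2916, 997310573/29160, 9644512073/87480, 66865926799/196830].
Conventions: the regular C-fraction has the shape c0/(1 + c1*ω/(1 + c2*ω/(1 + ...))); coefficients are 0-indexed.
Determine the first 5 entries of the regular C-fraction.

Taylor coefficients (read off): a_0 = 98/15, a_1 = 109417/1080, a_2 = 650671/1080, a_3 = 285719/108, a_4 = 29059303/2916.
c0 = a_0 = 98/15. Peel one level at a time: if S = 1 + c*ω/S' with S'(0) = 1, then c is the ω-coefficient of S and S' = c*ω/(S - 1).
S_1 = c0/f = 1 + (-2233/144)*ω + (3074113/20736)*ω^2 + ...; c1 = -2233/144.
S_2 = c1*ω/(S_1 - 1) = 1 + (439159/45936)*ω + (941339/101761)*ω^2 + ...; c2 = 439159/45936.
S_3 = c2*ω/(S_2 - 1) = 1 + (-19364688/20013103)*ω + (8694220528/11807793507)*ω^2 + ...; c3 = -19364688/20013103.
S_4 = c3*ω/(S_3 - 1) = 1 + (24763003111/32541493689)*ω + ...; c4 = 24763003111/32541493689.

The regular C-fraction coefficients are [98/15, -2233/144, 439159/45936, -19364688/20013103, 24763003111/32541493689].


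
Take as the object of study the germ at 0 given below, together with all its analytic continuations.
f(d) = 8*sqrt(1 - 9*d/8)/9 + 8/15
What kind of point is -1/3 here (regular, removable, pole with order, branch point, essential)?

There is no denominator, hence no pole anywhere.
Branch term sqrt(1 - d/(8/9)): argument at -1/3 is 11/8, nonzero, so -1/3 is not its branch point (a point on a principal cut is still regular for the continued germ).
So the germ continues analytically to -1/3.

The point is a regular point.


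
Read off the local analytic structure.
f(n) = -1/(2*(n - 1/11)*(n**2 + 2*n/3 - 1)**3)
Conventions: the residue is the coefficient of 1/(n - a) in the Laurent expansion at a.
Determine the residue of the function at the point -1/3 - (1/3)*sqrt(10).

The factor n**2 + 2*n/3 - 1 splits as (n - a)(n - a') with a = -1/3 - (1/3)*sqrt(10), a' = -1/3 + (1/3)*sqrt(10). At the order-3 pole a set g(n) = (n - a)^3*f(n) = [-1/(2*(n - 1/11))] / (n - a')^3.
Order-3 pole: residue = g''(a)/2; g''(-1/3 - (1/3)*sqrt(10)) = -47832147/77228944 + (10241750673/77228944000)*sqrt(10), so the residue is -47832147/154457888 + (10241750673/154457888000)*sqrt(10).

The residue is -47832147/154457888 + (10241750673/154457888000)*sqrt(10).


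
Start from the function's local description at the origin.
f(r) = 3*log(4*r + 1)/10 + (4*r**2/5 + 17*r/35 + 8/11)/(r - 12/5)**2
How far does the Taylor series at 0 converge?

The radius of convergence is 1/4.

Denominator factor (r - 12/5)^2: pole of order 2 at 12/5, modulus 12/5.
Branch term (3/10)*log(1 - r/(-1/4)): its argument vanishes at r = -1/4, a logarithmic branch point, modulus 1/4.
The radius of convergence is the smallest modulus among the singular points: 1/4.


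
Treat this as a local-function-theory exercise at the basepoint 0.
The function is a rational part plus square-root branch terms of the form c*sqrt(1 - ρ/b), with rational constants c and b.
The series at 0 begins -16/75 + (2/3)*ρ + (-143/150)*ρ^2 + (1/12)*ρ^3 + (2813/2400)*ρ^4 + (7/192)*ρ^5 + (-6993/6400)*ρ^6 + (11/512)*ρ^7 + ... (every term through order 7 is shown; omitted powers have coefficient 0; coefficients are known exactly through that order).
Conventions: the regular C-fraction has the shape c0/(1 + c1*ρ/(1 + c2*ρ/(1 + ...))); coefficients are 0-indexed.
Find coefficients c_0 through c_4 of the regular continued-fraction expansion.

Taylor coefficients (read off): a_0 = -16/75, a_1 = 2/3, a_2 = -143/150, a_3 = 1/12, a_4 = 2813/2400.
c0 = a_0 = -16/75. Peel one level at a time: if S = 1 + c*ρ/S' with S'(0) = 1, then c is the ρ-coefficient of S and S' = c*ρ/(S - 1).
S_1 = c0/f = 1 + (25/8)*ρ + (339/64)*ρ^2 + ...; c1 = 25/8.
S_2 = c1*ρ/(S_1 - 1) = 1 + (-339/200)*ρ + (19199/10000)*ρ^2 + ...; c2 = -339/200.
S_3 = c2*ρ/(S_2 - 1) = 1 + (19199/16950)*ρ + (404525/229842)*ρ^2 + ...; c3 = 19199/16950.
S_4 = c3*ρ/(S_3 - 1) = 1 + (-10113125/6508461)*ρ + ...; c4 = -10113125/6508461.

The regular C-fraction coefficients are [-16/75, 25/8, -339/200, 19199/16950, -10113125/6508461].


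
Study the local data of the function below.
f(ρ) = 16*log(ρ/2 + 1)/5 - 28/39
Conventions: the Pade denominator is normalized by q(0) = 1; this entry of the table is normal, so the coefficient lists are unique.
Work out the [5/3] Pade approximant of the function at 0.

The Pade approximant has numerator coefficients [-28/39, 241/260, 59/65, 311/1820, 1/280, -1/11200]; denominator coefficients [1, 15/16, 15/56, 5/224].

Taylor coefficients needed (expand at 0): a_0 = -28/39, a_1 = 8/5, a_2 = -2/5, a_3 = 2/15, a_4 = -1/20, a_5 = 1/50, a_6 = -1/120, a_7 = 1/280, a_8 = -1/640.
Write the denominator as Q(ρ) = 1 + q1*ρ + q2*ρ^2 + q3*ρ^3. Requiring Q*f - P = O(ρ^9) with deg P <= 5 kills the coefficients of ρ^6..ρ^8 in Q*f:
  ρ^6: a_6 + q1*a_5 + q2*a_4 + q3*a_3 = 0, i.e. -1/120 + (1/50)*q1 + (-1/20)*q2 + (2/15)*q3 = 0.
  ρ^7: a_7 + q1*a_6 + q2*a_5 + q3*a_4 = 0, i.e. 1/280 + (-1/120)*q1 + (1/50)*q2 + (-1/20)*q3 = 0.
  ρ^8: a_8 + q1*a_7 + q2*a_6 + q3*a_5 = 0, i.e. -1/640 + (1/280)*q1 + (-1/120)*q2 + (1/50)*q3 = 0.
Solving this linear system: q1 = 15/16, q2 = 15/56, q3 = 5/224.
The numerator is Q*f truncated at degree 5: P0 = a_0 = -28/39; P1 = a_1 + q1*a_0 = 241/260; P2 = a_2 + q1*a_1 + q2*a_0 = 59/65; P3 = a_3 + q1*a_2 + q2*a_1 + q3*a_0 = 311/1820; P4 = a_4 + q1*a_3 + q2*a_2 + q3*a_1 = 1/280; P5 = a_5 + q1*a_4 + q2*a_3 + q3*a_2 = -1/11200.


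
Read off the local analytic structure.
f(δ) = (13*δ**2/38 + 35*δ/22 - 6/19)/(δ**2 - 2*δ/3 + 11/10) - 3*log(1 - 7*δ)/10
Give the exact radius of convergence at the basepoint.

The radius of convergence is 1/7.

Denominator factor (δ**2 - 2*δ/3 + 11/10): discriminant -178/45, complex-conjugate roots (1/3) + ((1/30)*sqrt(890))*i and (1/3) - ((1/30)*sqrt(890))*i; poles of order 1, moduli (1/10)*sqrt(110) and (1/10)*sqrt(110).
Branch term (-3/10)*log(1 - δ/(1/7)): its argument vanishes at δ = 1/7, a logarithmic branch point, modulus 1/7.
The radius of convergence is the smallest modulus among the singular points: 1/7.


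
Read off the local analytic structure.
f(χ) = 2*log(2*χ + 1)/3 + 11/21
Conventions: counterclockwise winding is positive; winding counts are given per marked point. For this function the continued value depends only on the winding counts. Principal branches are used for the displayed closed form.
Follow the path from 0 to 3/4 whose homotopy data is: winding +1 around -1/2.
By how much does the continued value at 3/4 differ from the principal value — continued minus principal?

The rational part is single-valued and drops out of the difference; each branch term changes only by its own monodromy.
(2/3)*log(1 - χ/(-1/2)): each positive loop around -1/2 adds 2*pi*i to the log, so winding +1 contributes (2/3)*(1)*2*pi*i = (4/3)*pi*i.
Summing the contributions at χ = 3/4 gives (4/3)*pi*i.

Continued minus principal equals (4/3)*pi*i.


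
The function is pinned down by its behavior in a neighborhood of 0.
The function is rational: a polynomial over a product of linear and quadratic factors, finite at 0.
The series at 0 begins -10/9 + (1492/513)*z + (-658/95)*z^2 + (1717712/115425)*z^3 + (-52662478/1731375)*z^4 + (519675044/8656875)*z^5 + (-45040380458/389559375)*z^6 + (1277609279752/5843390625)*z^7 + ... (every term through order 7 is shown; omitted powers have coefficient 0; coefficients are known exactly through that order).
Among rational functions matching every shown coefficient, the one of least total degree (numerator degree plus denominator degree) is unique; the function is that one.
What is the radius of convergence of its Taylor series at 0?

No rational of total degree below 4 reproduces all 8 coefficients; solving the [1/3] Pade equations on them gives f(z) = (6*z/19 + 1)/((z - 5/2)*(z + 3/5)**2), whose expansion matches every shown term.
Denominator factor (z + 3/5)^2: pole of order 2 at -3/5, modulus 3/5.
Denominator factor (z - 5/2): pole of order 1 at 5/2, modulus 5/2.
The radius of convergence is the smallest modulus among the singular points: 3/5.

The radius of convergence is 3/5.


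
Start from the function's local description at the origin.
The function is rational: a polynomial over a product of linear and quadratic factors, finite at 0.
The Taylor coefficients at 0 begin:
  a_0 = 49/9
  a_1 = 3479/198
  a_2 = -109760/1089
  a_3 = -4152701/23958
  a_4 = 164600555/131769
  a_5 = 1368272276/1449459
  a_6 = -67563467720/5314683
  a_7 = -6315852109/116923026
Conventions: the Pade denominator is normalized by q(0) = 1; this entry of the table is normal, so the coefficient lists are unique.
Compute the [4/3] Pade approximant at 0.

Taylor coefficients needed (read off): a_0 = 49/9, a_1 = 3479/198, a_2 = -109760/1089, a_3 = -4152701/23958, a_4 = 164600555/131769, a_5 = 1368272276/1449459, a_6 = -67563467720/5314683, a_7 = -6315852109/116923026.
Write the denominator as Q(η) = 1 + q1*η + q2*η^2 + q3*η^3. Requiring Q*f - P = O(η^8) with deg P <= 4 kills the coefficients of η^5..η^7 in Q*f:
  η^5: a_5 + q1*a_4 + q2*a_3 + q3*a_2 = 0, i.e. 1368272276/1449459 + (164600555/131769)*q1 + (-4152701/23958)*q2 + (-109760/1089)*q3 = 0.
  η^6: a_6 + q1*a_5 + q2*a_4 + q3*a_3 = 0, i.e. -67563467720/5314683 + (1368272276/1449459)*q1 + (164600555/131769)*q2 + (-4152701/23958)*q3 = 0.
  η^7: a_7 + q1*a_6 + q2*a_5 + q3*a_4 = 0, i.e. -6315852109/116923026 + (-67563467720/5314683)*q1 + (1368272276/1449459)*q2 + (164600555/131769)*q3 = 0.
Solving this linear system: q1 = -397280109/1492663480, q2 = 2124738839/234561404, q3 = -507013961/53309410.
The numerator is Q*f truncated at degree 4: P0 = a_0 = 49/9; P1 = a_1 + q1*a_0 = 401813821/24923880; P2 = a_2 + q1*a_1 + q2*a_0 = -2798880799/49847760; P3 = a_3 + q1*a_2 + q2*a_1 + q3*a_0 = -975175663/24923880; P4 = a_4 + q1*a_3 + q2*a_2 + q3*a_1 = 10726932293/49847760.

The Pade approximant has numerator coefficients [49/9, 401813821/24923880, -2798880799/49847760, -975175663/24923880, 10726932293/49847760]; denominator coefficients [1, -397280109/1492663480, 2124738839/234561404, -507013961/53309410].


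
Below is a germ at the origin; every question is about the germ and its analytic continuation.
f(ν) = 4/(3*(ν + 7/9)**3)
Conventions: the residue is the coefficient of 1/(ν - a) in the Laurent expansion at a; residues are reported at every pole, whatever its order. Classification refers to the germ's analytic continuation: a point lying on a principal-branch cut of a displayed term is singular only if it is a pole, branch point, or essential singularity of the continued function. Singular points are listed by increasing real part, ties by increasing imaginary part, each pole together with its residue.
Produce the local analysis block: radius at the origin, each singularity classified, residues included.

Radius of convergence at 0: 7/9.
At -7/9: a pole of order 3; residue 0.

Denominator factor (ν + 7/9)^3: pole of order 3 at -7/9, modulus 7/9.
The radius of convergence is the smallest modulus among the singular points: 7/9.
At the order-3 pole -7/9 set g(ν) = (ν - (-7/9))^3*f(ν) = 4/3.
Order-3 pole: residue = g''(a)/2; g''(-7/9) = 0, so the residue is 0.


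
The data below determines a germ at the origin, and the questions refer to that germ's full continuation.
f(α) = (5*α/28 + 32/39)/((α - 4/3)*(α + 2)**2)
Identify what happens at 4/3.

The point is a pole of order 1.

The denominator factor α - 4/3 vanishes at 4/3 and appears to the power 1; the numerator there equals 289/273, nonzero, and no other factor vanishes.
Hence a pole whose order is the multiplicity, 1.


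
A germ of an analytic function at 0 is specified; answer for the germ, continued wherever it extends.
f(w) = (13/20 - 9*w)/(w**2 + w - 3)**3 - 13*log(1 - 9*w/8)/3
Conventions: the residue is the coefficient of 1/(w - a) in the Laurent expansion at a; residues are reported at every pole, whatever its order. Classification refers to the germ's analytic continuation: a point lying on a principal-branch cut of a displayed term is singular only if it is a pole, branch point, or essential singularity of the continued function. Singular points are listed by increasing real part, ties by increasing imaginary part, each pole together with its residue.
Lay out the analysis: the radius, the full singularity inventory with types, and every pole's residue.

Denominator factor (w**2 + w - 3)^3: discriminant 13, real irrational roots -1/2 + (1/2)*sqrt(13) and -1/2 - (1/2)*sqrt(13); poles of order 3, moduli -1/2 + (1/2)*sqrt(13) and 1/2 + (1/2)*sqrt(13).
Branch term (-13/3)*log(1 - w/(8/9)): its argument vanishes at w = 8/9, a logarithmic branch point, modulus 8/9.
The radius of convergence is the smallest modulus among the singular points: 8/9.
The branch term is analytic at -1/2 - (1/2)*sqrt(13) and contributes nothing to the residue; only the rational part matters.
The factor w**2 + w - 3 splits as (w - a)(w - a') with a = -1/2 - (1/2)*sqrt(13), a' = -1/2 + (1/2)*sqrt(13). At the order-3 pole a set g(w) = (w - a)^3*(rational part) = [13/20 - 9*w] / (w - a')^3.
Order-3 pole: residue = g''(a)/2; g''(-1/2 - (1/2)*sqrt(13)) = -(309/10985)*sqrt(13), so the residue is -(309/21970)*sqrt(13).
The branch term is analytic at -1/2 + (1/2)*sqrt(13) and contributes nothing to the residue; only the rational part matters.
The factor w**2 + w - 3 splits as (w - a)(w - a') with a = -1/2 + (1/2)*sqrt(13), a' = -1/2 - (1/2)*sqrt(13). At the order-3 pole a set g(w) = (w - a)^3*(rational part) = [13/20 - 9*w] / (w - a')^3.
Order-3 pole: residue = g''(a)/2; g''(-1/2 + (1/2)*sqrt(13)) = (309/10985)*sqrt(13), so the residue is (309/21970)*sqrt(13).
List the singular points by increasing real part (a conjugate pair: the negative imaginary part first).

Radius of convergence at 0: 8/9.
At -1/2 - (1/2)*sqrt(13): a pole of order 3; residue -(309/21970)*sqrt(13).
At 8/9: a logarithmic branch point.
At -1/2 + (1/2)*sqrt(13): a pole of order 3; residue (309/21970)*sqrt(13).
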